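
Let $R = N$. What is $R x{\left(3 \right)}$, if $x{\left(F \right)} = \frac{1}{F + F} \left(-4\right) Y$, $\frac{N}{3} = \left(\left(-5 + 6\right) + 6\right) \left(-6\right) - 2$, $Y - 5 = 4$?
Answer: $792$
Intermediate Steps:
$Y = 9$ ($Y = 5 + 4 = 9$)
$N = -132$ ($N = 3 \left(\left(\left(-5 + 6\right) + 6\right) \left(-6\right) - 2\right) = 3 \left(\left(1 + 6\right) \left(-6\right) - 2\right) = 3 \left(7 \left(-6\right) - 2\right) = 3 \left(-42 - 2\right) = 3 \left(-44\right) = -132$)
$R = -132$
$x{\left(F \right)} = - \frac{18}{F}$ ($x{\left(F \right)} = \frac{1}{F + F} \left(-4\right) 9 = \frac{1}{2 F} \left(-4\right) 9 = - \frac{2}{F} 9 = - \frac{18}{F}$)
$R x{\left(3 \right)} = - 132 \left(- \frac{18}{3}\right) = - 132 \left(\left(-18\right) \frac{1}{3}\right) = \left(-132\right) \left(-6\right) = 792$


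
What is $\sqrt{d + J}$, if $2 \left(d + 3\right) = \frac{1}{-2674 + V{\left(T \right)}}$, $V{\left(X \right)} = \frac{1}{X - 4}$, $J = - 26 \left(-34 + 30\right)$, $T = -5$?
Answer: $\frac{5 \sqrt{9360185774}}{48134} \approx 10.05$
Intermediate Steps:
$J = 104$ ($J = \left(-26\right) \left(-4\right) = 104$)
$V{\left(X \right)} = \frac{1}{-4 + X}$
$d = - \frac{144411}{48134}$ ($d = -3 + \frac{1}{2 \left(-2674 + \frac{1}{-4 - 5}\right)} = -3 + \frac{1}{2 \left(-2674 + \frac{1}{-9}\right)} = -3 + \frac{1}{2 \left(-2674 - \frac{1}{9}\right)} = -3 + \frac{1}{2 \left(- \frac{24067}{9}\right)} = -3 + \frac{1}{2} \left(- \frac{9}{24067}\right) = -3 - \frac{9}{48134} = - \frac{144411}{48134} \approx -3.0002$)
$\sqrt{d + J} = \sqrt{- \frac{144411}{48134} + 104} = \sqrt{\frac{4861525}{48134}} = \frac{5 \sqrt{9360185774}}{48134}$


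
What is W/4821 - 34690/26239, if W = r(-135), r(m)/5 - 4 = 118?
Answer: -151234700/126498219 ≈ -1.1955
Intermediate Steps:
r(m) = 610 (r(m) = 20 + 5*118 = 20 + 590 = 610)
W = 610
W/4821 - 34690/26239 = 610/4821 - 34690/26239 = -151234700/126498219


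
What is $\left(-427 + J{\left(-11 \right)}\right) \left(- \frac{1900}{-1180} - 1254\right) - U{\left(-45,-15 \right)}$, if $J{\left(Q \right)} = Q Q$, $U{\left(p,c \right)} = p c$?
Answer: $\frac{22570821}{59} \approx 3.8256 \cdot 10^{5}$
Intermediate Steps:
$U{\left(p,c \right)} = c p$
$J{\left(Q \right)} = Q^{2}$
$\left(-427 + J{\left(-11 \right)}\right) \left(- \frac{1900}{-1180} - 1254\right) - U{\left(-45,-15 \right)} = \left(-427 + \left(-11\right)^{2}\right) \left(- \frac{1900}{-1180} - 1254\right) - \left(-15\right) \left(-45\right) = \left(-427 + 121\right) \left(\left(-1900\right) \left(- \frac{1}{1180}\right) - 1254\right) - 675 = - 306 \left(\frac{95}{59} - 1254\right) - 675 = \left(-306\right) \left(- \frac{73891}{59}\right) - 675 = \frac{22610646}{59} - 675 = \frac{22570821}{59}$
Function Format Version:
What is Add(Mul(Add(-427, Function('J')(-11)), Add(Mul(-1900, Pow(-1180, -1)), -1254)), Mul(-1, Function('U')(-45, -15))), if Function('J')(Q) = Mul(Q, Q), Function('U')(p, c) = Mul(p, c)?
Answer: Rational(22570821, 59) ≈ 3.8256e+5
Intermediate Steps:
Function('U')(p, c) = Mul(c, p)
Function('J')(Q) = Pow(Q, 2)
Add(Mul(Add(-427, Function('J')(-11)), Add(Mul(-1900, Pow(-1180, -1)), -1254)), Mul(-1, Function('U')(-45, -15))) = Add(Mul(Add(-427, Pow(-11, 2)), Add(Mul(-1900, Pow(-1180, -1)), -1254)), Mul(-1, Mul(-15, -45))) = Add(Mul(Add(-427, 121), Add(Mul(-1900, Rational(-1, 1180)), -1254)), Mul(-1, 675)) = Add(Mul(-306, Add(Rational(95, 59), -1254)), -675) = Add(Mul(-306, Rational(-73891, 59)), -675) = Add(Rational(22610646, 59), -675) = Rational(22570821, 59)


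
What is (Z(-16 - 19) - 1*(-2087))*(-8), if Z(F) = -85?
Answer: -16016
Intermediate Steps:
(Z(-16 - 19) - 1*(-2087))*(-8) = (-85 - 1*(-2087))*(-8) = (-85 + 2087)*(-8) = 2002*(-8) = -16016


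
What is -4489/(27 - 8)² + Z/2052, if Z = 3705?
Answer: -138139/12996 ≈ -10.629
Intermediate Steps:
-4489/(27 - 8)² + Z/2052 = -4489/(27 - 8)² + 3705/2052 = -4489/(19²) + 3705*(1/2052) = -4489/361 + 65/36 = -138139/12996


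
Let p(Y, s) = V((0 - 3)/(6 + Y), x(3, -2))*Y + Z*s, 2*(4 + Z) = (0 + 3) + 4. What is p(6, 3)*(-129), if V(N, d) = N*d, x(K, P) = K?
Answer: 774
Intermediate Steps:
Z = -½ (Z = -4 + ((0 + 3) + 4)/2 = -4 + (3 + 4)/2 = -4 + (½)*7 = -4 + 7/2 = -½ ≈ -0.50000)
p(Y, s) = -s/2 - 9*Y/(6 + Y) (p(Y, s) = (((0 - 3)/(6 + Y))*3)*Y - s/2 = (-3/(6 + Y)*3)*Y - s/2 = (-9/(6 + Y))*Y - s/2 = -9*Y/(6 + Y) - s/2 = -s/2 - 9*Y/(6 + Y))
p(6, 3)*(-129) = ((-18*6 - 1*3*(6 + 6))/(2*(6 + 6)))*(-129) = ((½)*(-108 - 1*3*12)/12)*(-129) = ((½)*(1/12)*(-108 - 36))*(-129) = ((½)*(1/12)*(-144))*(-129) = -6*(-129) = 774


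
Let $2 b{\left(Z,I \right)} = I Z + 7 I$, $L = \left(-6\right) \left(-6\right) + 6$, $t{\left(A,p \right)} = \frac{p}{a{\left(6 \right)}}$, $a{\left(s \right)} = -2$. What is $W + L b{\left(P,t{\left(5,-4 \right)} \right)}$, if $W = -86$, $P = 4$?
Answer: $376$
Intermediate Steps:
$t{\left(A,p \right)} = - \frac{p}{2}$ ($t{\left(A,p \right)} = \frac{p}{-2} = p \left(- \frac{1}{2}\right) = - \frac{p}{2}$)
$L = 42$ ($L = 36 + 6 = 42$)
$b{\left(Z,I \right)} = \frac{7 I}{2} + \frac{I Z}{2}$ ($b{\left(Z,I \right)} = \frac{I Z + 7 I}{2} = \frac{7 I + I Z}{2} = \frac{7 I}{2} + \frac{I Z}{2}$)
$W + L b{\left(P,t{\left(5,-4 \right)} \right)} = -86 + 42 \frac{\left(- \frac{1}{2}\right) \left(-4\right) \left(7 + 4\right)}{2} = -86 + 42 \cdot \frac{1}{2} \cdot 2 \cdot 11 = -86 + 42 \cdot 11 = -86 + 462 = 376$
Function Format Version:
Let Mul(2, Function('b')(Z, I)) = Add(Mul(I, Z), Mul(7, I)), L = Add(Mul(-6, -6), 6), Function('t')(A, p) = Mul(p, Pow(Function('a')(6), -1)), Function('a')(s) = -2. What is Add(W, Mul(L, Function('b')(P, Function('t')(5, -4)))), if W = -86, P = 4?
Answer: 376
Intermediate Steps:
Function('t')(A, p) = Mul(Rational(-1, 2), p) (Function('t')(A, p) = Mul(p, Pow(-2, -1)) = Mul(p, Rational(-1, 2)) = Mul(Rational(-1, 2), p))
L = 42 (L = Add(36, 6) = 42)
Function('b')(Z, I) = Add(Mul(Rational(7, 2), I), Mul(Rational(1, 2), I, Z)) (Function('b')(Z, I) = Mul(Rational(1, 2), Add(Mul(I, Z), Mul(7, I))) = Mul(Rational(1, 2), Add(Mul(7, I), Mul(I, Z))) = Add(Mul(Rational(7, 2), I), Mul(Rational(1, 2), I, Z)))
Add(W, Mul(L, Function('b')(P, Function('t')(5, -4)))) = Add(-86, Mul(42, Mul(Rational(1, 2), Mul(Rational(-1, 2), -4), Add(7, 4)))) = Add(-86, Mul(42, Mul(Rational(1, 2), 2, 11))) = Add(-86, Mul(42, 11)) = Add(-86, 462) = 376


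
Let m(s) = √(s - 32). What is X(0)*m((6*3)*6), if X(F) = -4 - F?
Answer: -8*√19 ≈ -34.871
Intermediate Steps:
m(s) = √(-32 + s)
X(0)*m((6*3)*6) = (-4 - 1*0)*√(-32 + (6*3)*6) = (-4 + 0)*√(-32 + 18*6) = -4*√(-32 + 108) = -8*√19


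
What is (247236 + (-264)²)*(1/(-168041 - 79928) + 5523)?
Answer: 434048764932552/247969 ≈ 1.7504e+9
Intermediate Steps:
(247236 + (-264)²)*(1/(-168041 - 79928) + 5523) = (247236 + 69696)*(1/(-247969) + 5523) = 316932*(-1/247969 + 5523) = 316932*(1369532786/247969) = 434048764932552/247969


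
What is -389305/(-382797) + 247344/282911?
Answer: 204821208023/108297482067 ≈ 1.8913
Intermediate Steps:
-389305/(-382797) + 247344/282911 = -389305*(-1/382797) + 247344*(1/282911) = 389305/382797 + 247344/282911 = 204821208023/108297482067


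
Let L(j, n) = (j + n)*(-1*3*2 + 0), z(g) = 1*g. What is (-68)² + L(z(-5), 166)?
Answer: 3658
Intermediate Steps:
z(g) = g
L(j, n) = -6*j - 6*n (L(j, n) = (j + n)*(-3*2 + 0) = (j + n)*(-6 + 0) = (j + n)*(-6) = -6*j - 6*n)
(-68)² + L(z(-5), 166) = (-68)² + (-6*(-5) - 6*166) = 4624 + (30 - 996) = 4624 - 966 = 3658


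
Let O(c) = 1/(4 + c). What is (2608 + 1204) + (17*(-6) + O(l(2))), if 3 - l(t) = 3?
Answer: 14841/4 ≈ 3710.3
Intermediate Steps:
l(t) = 0 (l(t) = 3 - 1*3 = 3 - 3 = 0)
(2608 + 1204) + (17*(-6) + O(l(2))) = (2608 + 1204) + (17*(-6) + 1/(4 + 0)) = 3812 + (-102 + 1/4) = 3812 + (-102 + ¼) = 3812 - 407/4 = 14841/4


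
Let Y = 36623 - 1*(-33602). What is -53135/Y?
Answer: -10627/14045 ≈ -0.75664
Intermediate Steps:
Y = 70225 (Y = 36623 + 33602 = 70225)
-53135/Y = -53135/70225 = -53135*1/70225 = -10627/14045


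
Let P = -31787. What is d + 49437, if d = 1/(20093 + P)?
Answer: 578116277/11694 ≈ 49437.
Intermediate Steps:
d = -1/11694 (d = 1/(20093 - 31787) = 1/(-11694) = -1/11694 ≈ -8.5514e-5)
d + 49437 = -1/11694 + 49437 = 578116277/11694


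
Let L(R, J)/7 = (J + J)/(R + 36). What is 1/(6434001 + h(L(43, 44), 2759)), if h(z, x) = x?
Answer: 1/6436760 ≈ 1.5536e-7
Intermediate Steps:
L(R, J) = 14*J/(36 + R) (L(R, J) = 7*((J + J)/(R + 36)) = 7*((2*J)/(36 + R)) = 7*(2*J/(36 + R)) = 14*J/(36 + R))
1/(6434001 + h(L(43, 44), 2759)) = 1/(6434001 + 2759) = 1/6436760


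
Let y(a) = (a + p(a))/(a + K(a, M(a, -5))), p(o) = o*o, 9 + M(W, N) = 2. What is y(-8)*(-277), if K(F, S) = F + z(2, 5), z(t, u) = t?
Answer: 1108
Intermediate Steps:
M(W, N) = -7 (M(W, N) = -9 + 2 = -7)
p(o) = o**2
K(F, S) = 2 + F (K(F, S) = F + 2 = 2 + F)
y(a) = (a + a**2)/(2 + 2*a) (y(a) = (a + a**2)/(a + (2 + a)) = (a + a**2)/(2 + 2*a))
y(-8)*(-277) = ((1/2)*(-8))*(-277) = -4*(-277) = 1108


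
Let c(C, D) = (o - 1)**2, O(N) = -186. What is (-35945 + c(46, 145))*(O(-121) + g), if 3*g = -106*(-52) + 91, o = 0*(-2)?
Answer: -181337480/3 ≈ -6.0446e+7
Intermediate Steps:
o = 0
c(C, D) = 1 (c(C, D) = (0 - 1)**2 = (-1)**2 = 1)
g = 5603/3 (g = (-106*(-52) + 91)/3 = (5512 + 91)/3 = (1/3)*5603 = 5603/3 ≈ 1867.7)
(-35945 + c(46, 145))*(O(-121) + g) = (-35945 + 1)*(-186 + 5603/3) = -35944*5045/3 = -181337480/3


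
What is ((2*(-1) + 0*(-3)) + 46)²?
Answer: 1936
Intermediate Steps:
((2*(-1) + 0*(-3)) + 46)² = ((-2 + 0) + 46)² = (-2 + 46)² = 44² = 1936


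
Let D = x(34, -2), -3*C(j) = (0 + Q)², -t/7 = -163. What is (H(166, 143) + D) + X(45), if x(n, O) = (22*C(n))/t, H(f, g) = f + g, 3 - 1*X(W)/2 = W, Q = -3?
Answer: 256659/1141 ≈ 224.94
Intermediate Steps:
t = 1141 (t = -7*(-163) = 1141)
C(j) = -3 (C(j) = -(0 - 3)²/3 = -⅓*(-3)² = -⅓*9 = -3)
X(W) = 6 - 2*W
x(n, O) = -66/1141 (x(n, O) = (22*(-3))/1141 = -66*1/1141 = -66/1141)
D = -66/1141 ≈ -0.057844
(H(166, 143) + D) + X(45) = ((166 + 143) - 66/1141) + (6 - 2*45) = (309 - 66/1141) + (6 - 90) = 352503/1141 - 84 = 256659/1141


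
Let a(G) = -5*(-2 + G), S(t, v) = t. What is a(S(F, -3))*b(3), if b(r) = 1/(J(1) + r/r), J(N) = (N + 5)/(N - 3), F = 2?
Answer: 0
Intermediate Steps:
J(N) = (5 + N)/(-3 + N)
a(G) = 10 - 5*G
b(r) = -½ (b(r) = 1/((5 + 1)/(-3 + 1) + r/r) = 1/(6/(-2) + 1) = 1/(-½*6 + 1) = 1/(-3 + 1) = 1/(-2) = -½)
a(S(F, -3))*b(3) = (10 - 5*2)*(-½) = (10 - 10)*(-½) = 0*(-½) = 0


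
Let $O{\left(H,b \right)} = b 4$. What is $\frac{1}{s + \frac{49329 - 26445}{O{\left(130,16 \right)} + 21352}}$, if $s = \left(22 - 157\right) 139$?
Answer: $- \frac{5354}{100462089} \approx -5.3294 \cdot 10^{-5}$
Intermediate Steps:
$O{\left(H,b \right)} = 4 b$
$s = -18765$ ($s = \left(-135\right) 139 = -18765$)
$\frac{1}{s + \frac{49329 - 26445}{O{\left(130,16 \right)} + 21352}} = \frac{1}{-18765 + \frac{49329 - 26445}{4 \cdot 16 + 21352}} = \frac{1}{-18765 + \frac{22884}{64 + 21352}} = \frac{1}{-18765 + \frac{22884}{21416}} = \frac{1}{-18765 + 22884 \cdot \frac{1}{21416}} = \frac{1}{-18765 + \frac{5721}{5354}} = \frac{1}{- \frac{100462089}{5354}} = - \frac{5354}{100462089}$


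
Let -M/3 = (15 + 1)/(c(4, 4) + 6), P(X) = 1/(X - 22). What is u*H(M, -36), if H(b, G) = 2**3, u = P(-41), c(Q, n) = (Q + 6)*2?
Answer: -8/63 ≈ -0.12698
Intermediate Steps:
c(Q, n) = 12 + 2*Q (c(Q, n) = (6 + Q)*2 = 12 + 2*Q)
P(X) = 1/(-22 + X)
M = -24/13 (M = -3*(15 + 1)/((12 + 2*4) + 6) = -48/((12 + 8) + 6) = -48/(20 + 6) = -48/26 = -3*8/13 = -24/13 ≈ -1.8462)
u = -1/63 (u = 1/(-22 - 41) = 1/(-63) = -1/63 ≈ -0.015873)
H(b, G) = 8
u*H(M, -36) = -1/63*8 = -8/63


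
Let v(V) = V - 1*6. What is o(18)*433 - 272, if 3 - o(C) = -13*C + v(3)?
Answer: 103648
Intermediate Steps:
v(V) = -6 + V (v(V) = V - 6 = -6 + V)
o(C) = 6 + 13*C (o(C) = 3 - (-13*C + (-6 + 3)) = 3 - (-13*C - 3) = 3 - (-3 - 13*C) = 3 + (3 + 13*C) = 6 + 13*C)
o(18)*433 - 272 = (6 + 13*18)*433 - 272 = (6 + 234)*433 - 272 = 240*433 - 272 = 103920 - 272 = 103648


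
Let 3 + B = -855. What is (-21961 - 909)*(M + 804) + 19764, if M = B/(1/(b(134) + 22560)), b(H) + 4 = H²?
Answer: 794926731804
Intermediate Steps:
B = -858 (B = -3 - 855 = -858)
b(H) = -4 + H²
M = -34759296 (M = -(19353048 + 15406248) = -858/(1/((-4 + 17956) + 22560)) = -858/(1/(17952 + 22560)) = -858/(1/40512) = -858/1/40512 = -858*40512 = -34759296)
(-21961 - 909)*(M + 804) + 19764 = (-21961 - 909)*(-34759296 + 804) + 19764 = -22870*(-34758492) + 19764 = 794926712040 + 19764 = 794926731804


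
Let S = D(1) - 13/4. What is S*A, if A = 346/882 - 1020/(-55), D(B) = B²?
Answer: -91867/2156 ≈ -42.610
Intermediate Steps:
A = 91867/4851 (A = 346*(1/882) - 1020*(-1/55) = 173/441 + 204/11 = 91867/4851 ≈ 18.938)
S = -9/4 (S = 1² - 13/4 = 1 - 13*¼ = 1 - 13/4 = -9/4 ≈ -2.2500)
S*A = -9/4*91867/4851 = -91867/2156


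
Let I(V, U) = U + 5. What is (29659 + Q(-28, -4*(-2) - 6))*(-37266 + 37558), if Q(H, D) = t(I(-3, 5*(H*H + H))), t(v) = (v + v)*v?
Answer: 8375175828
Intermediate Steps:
I(V, U) = 5 + U
t(v) = 2*v² (t(v) = (2*v)*v = 2*v²)
Q(H, D) = 2*(5 + 5*H + 5*H²)² (Q(H, D) = 2*(5 + 5*(H*H + H))² = 2*(5 + 5*(H² + H))² = 2*(5 + 5*(H + H²))² = 2*(5 + (5*H + 5*H²))² = 2*(5 + 5*H + 5*H²)²)
(29659 + Q(-28, -4*(-2) - 6))*(-37266 + 37558) = (29659 + 50*(1 - 28*(1 - 28))²)*(-37266 + 37558) = (29659 + 50*(1 - 28*(-27))²)*292 = (29659 + 50*(1 + 756)²)*292 = (29659 + 50*757²)*292 = (29659 + 50*573049)*292 = (29659 + 28652450)*292 = 28682109*292 = 8375175828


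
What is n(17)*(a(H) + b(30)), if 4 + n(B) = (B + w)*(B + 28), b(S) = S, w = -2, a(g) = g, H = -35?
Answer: -3355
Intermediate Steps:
n(B) = -4 + (-2 + B)*(28 + B) (n(B) = -4 + (B - 2)*(B + 28) = -4 + (-2 + B)*(28 + B))
n(17)*(a(H) + b(30)) = (-60 + 17**2 + 26*17)*(-35 + 30) = (-60 + 289 + 442)*(-5) = 671*(-5) = -3355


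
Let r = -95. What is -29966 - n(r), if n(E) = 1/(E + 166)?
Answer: -2127587/71 ≈ -29966.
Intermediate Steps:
n(E) = 1/(166 + E)
-29966 - n(r) = -29966 - 1/(166 - 95) = -29966 - 1/71 = -2127587/71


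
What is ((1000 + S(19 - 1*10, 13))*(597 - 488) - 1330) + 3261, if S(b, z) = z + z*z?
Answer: 130769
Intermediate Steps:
S(b, z) = z + z²
((1000 + S(19 - 1*10, 13))*(597 - 488) - 1330) + 3261 = ((1000 + 13*(1 + 13))*(597 - 488) - 1330) + 3261 = ((1000 + 13*14)*109 - 1330) + 3261 = ((1000 + 182)*109 - 1330) + 3261 = (1182*109 - 1330) + 3261 = (128838 - 1330) + 3261 = 127508 + 3261 = 130769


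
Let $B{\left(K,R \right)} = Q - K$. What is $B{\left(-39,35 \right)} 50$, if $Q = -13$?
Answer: $1300$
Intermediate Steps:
$B{\left(K,R \right)} = -13 - K$
$B{\left(-39,35 \right)} 50 = \left(-13 - -39\right) 50 = \left(-13 + 39\right) 50 = 26 \cdot 50 = 1300$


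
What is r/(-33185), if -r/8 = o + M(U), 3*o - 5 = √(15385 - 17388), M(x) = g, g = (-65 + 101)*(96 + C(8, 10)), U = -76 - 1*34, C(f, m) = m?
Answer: 91624/99555 + 8*I*√2003/99555 ≈ 0.92034 + 0.0035964*I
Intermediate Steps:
U = -110 (U = -76 - 34 = -110)
g = 3816 (g = (-65 + 101)*(96 + 10) = 36*106 = 3816)
M(x) = 3816
o = 5/3 + I*√2003/3 (o = 5/3 + √(15385 - 17388)/3 = 5/3 + √(-2003)/3 = 5/3 + (I*√2003)/3 = 5/3 + I*√2003/3 ≈ 1.6667 + 14.918*I)
r = -91624/3 - 8*I*√2003/3 (r = -8*((5/3 + I*√2003/3) + 3816) = -8*(11453/3 + I*√2003/3) = -91624/3 - 8*I*√2003/3 ≈ -30541.0 - 119.35*I)
r/(-33185) = (-91624/3 - 8*I*√2003/3)/(-33185) = (-91624/3 - 8*I*√2003/3)*(-1/33185) = 91624/99555 + 8*I*√2003/99555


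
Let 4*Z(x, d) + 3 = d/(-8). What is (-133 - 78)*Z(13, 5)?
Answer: 6119/32 ≈ 191.22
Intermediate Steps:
Z(x, d) = -¾ - d/32 (Z(x, d) = -¾ + (d/(-8))/4 = -¾ + (d*(-⅛))/4 = -¾ + (-d/8)/4 = -¾ - d/32)
(-133 - 78)*Z(13, 5) = (-133 - 78)*(-¾ - 1/32*5) = -211*(-¾ - 5/32) = -211*(-29/32) = 6119/32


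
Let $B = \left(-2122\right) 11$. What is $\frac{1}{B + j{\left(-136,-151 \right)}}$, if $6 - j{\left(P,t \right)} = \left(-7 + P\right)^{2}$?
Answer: $- \frac{1}{43785} \approx -2.2839 \cdot 10^{-5}$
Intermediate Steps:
$j{\left(P,t \right)} = 6 - \left(-7 + P\right)^{2}$
$B = -23342$
$\frac{1}{B + j{\left(-136,-151 \right)}} = \frac{1}{-23342 + \left(6 - \left(-7 - 136\right)^{2}\right)} = \frac{1}{-23342 + \left(6 - \left(-143\right)^{2}\right)} = \frac{1}{-23342 + \left(6 - 20449\right)} = \frac{1}{-23342 - 20443} = \frac{1}{-43785} = - \frac{1}{43785}$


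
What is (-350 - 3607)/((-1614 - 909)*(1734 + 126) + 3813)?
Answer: 1319/1562989 ≈ 0.00084390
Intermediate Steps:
(-350 - 3607)/((-1614 - 909)*(1734 + 126) + 3813) = -3957/(-2523*1860 + 3813) = -3957/(-4692780 + 3813) = -3957/(-4688967) = -3957*(-1/4688967) = 1319/1562989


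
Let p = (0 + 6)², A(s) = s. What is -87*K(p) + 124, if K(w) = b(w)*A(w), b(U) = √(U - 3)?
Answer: 124 - 3132*√33 ≈ -17868.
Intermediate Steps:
b(U) = √(-3 + U)
p = 36 (p = 6² = 36)
K(w) = w*√(-3 + w) (K(w) = √(-3 + w)*w = w*√(-3 + w))
-87*K(p) + 124 = -3132*√(-3 + 36) + 124 = -3132*√33 + 124 = 124 - 3132*√33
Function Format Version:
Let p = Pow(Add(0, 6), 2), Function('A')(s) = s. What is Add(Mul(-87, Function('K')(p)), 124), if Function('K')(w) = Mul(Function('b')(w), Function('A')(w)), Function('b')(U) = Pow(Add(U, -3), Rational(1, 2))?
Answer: Add(124, Mul(-3132, Pow(33, Rational(1, 2)))) ≈ -17868.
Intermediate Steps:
Function('b')(U) = Pow(Add(-3, U), Rational(1, 2))
p = 36 (p = Pow(6, 2) = 36)
Function('K')(w) = Mul(w, Pow(Add(-3, w), Rational(1, 2))) (Function('K')(w) = Mul(Pow(Add(-3, w), Rational(1, 2)), w) = Mul(w, Pow(Add(-3, w), Rational(1, 2))))
Add(Mul(-87, Function('K')(p)), 124) = Add(Mul(-87, Mul(36, Pow(Add(-3, 36), Rational(1, 2)))), 124) = Add(Mul(-87, Mul(36, Pow(33, Rational(1, 2)))), 124) = Add(Mul(-3132, Pow(33, Rational(1, 2))), 124) = Add(124, Mul(-3132, Pow(33, Rational(1, 2))))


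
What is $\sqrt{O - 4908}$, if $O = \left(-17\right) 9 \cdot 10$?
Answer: $i \sqrt{6438} \approx 80.237 i$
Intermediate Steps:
$O = -1530$ ($O = \left(-153\right) 10 = -1530$)
$\sqrt{O - 4908} = \sqrt{-1530 - 4908} = \sqrt{-6438} = i \sqrt{6438}$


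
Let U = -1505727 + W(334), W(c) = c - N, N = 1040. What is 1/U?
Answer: -1/1506433 ≈ -6.6382e-7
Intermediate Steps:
W(c) = -1040 + c (W(c) = c - 1*1040 = c - 1040 = -1040 + c)
U = -1506433 (U = -1505727 + (-1040 + 334) = -1505727 - 706 = -1506433)
1/U = 1/(-1506433) = -1/1506433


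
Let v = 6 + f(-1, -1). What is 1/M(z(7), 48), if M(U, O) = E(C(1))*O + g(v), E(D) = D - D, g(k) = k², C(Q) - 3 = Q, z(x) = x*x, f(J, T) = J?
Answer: 1/25 ≈ 0.040000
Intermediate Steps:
z(x) = x²
v = 5 (v = 6 - 1 = 5)
C(Q) = 3 + Q
E(D) = 0
M(U, O) = 25 (M(U, O) = 0*O + 5² = 0 + 25 = 25)
1/M(z(7), 48) = 1/25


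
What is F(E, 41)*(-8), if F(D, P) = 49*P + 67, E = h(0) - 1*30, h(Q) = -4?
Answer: -16608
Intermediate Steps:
E = -34 (E = -4 - 1*30 = -4 - 30 = -34)
F(D, P) = 67 + 49*P
F(E, 41)*(-8) = (67 + 49*41)*(-8) = (67 + 2009)*(-8) = 2076*(-8) = -16608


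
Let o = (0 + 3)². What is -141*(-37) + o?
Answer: 5226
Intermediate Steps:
o = 9 (o = 3² = 9)
-141*(-37) + o = -141*(-37) + 9 = 5217 + 9 = 5226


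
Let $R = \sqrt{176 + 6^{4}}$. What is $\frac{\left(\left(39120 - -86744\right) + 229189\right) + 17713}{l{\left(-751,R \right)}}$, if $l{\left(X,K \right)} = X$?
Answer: $- \frac{372766}{751} \approx -496.36$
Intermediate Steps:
$R = 8 \sqrt{23}$ ($R = \sqrt{176 + 1296} = \sqrt{1472} = 8 \sqrt{23} \approx 38.367$)
$\frac{\left(\left(39120 - -86744\right) + 229189\right) + 17713}{l{\left(-751,R \right)}} = \frac{\left(\left(39120 - -86744\right) + 229189\right) + 17713}{-751} = \left(\left(\left(39120 + 86744\right) + 229189\right) + 17713\right) \left(- \frac{1}{751}\right) = \left(\left(125864 + 229189\right) + 17713\right) \left(- \frac{1}{751}\right) = \left(355053 + 17713\right) \left(- \frac{1}{751}\right) = 372766 \left(- \frac{1}{751}\right) = - \frac{372766}{751}$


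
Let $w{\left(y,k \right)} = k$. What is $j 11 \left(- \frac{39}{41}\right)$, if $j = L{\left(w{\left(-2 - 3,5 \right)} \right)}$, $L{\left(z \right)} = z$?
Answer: $- \frac{2145}{41} \approx -52.317$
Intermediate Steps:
$j = 5$
$j 11 \left(- \frac{39}{41}\right) = 5 \cdot 11 \left(- \frac{39}{41}\right) = 55 \left(\left(-39\right) \frac{1}{41}\right) = 55 \left(- \frac{39}{41}\right) = - \frac{2145}{41}$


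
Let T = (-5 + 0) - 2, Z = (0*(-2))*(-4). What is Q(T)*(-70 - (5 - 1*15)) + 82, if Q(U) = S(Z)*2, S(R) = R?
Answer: 82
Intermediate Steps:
Z = 0 (Z = 0*(-4) = 0)
T = -7 (T = -5 - 2 = -7)
Q(U) = 0 (Q(U) = 0*2 = 0)
Q(T)*(-70 - (5 - 1*15)) + 82 = 0*(-70 - (5 - 1*15)) + 82 = 0*(-70 - (5 - 15)) + 82 = 0*(-70 - 1*(-10)) + 82 = 0*(-70 + 10) + 82 = 0*(-60) + 82 = 0 + 82 = 82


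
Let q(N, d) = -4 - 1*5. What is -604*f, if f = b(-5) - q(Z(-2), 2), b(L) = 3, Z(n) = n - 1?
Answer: -7248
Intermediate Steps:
Z(n) = -1 + n
q(N, d) = -9 (q(N, d) = -4 - 5 = -9)
f = 12 (f = 3 - 1*(-9) = 3 + 9 = 12)
-604*f = -604*12 = -7248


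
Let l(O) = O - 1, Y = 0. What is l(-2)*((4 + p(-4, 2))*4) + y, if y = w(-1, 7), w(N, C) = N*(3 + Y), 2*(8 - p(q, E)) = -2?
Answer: -159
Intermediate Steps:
p(q, E) = 9 (p(q, E) = 8 - ½*(-2) = 8 + 1 = 9)
w(N, C) = 3*N (w(N, C) = N*(3 + 0) = N*3 = 3*N)
l(O) = -1 + O
y = -3 (y = 3*(-1) = -3)
l(-2)*((4 + p(-4, 2))*4) + y = (-1 - 2)*((4 + 9)*4) - 3 = -39*4 - 3 = -3*52 - 3 = -156 - 3 = -159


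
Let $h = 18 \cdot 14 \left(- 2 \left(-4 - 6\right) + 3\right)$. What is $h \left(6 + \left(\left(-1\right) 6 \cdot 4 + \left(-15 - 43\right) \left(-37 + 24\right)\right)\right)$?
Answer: $4265856$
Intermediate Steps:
$h = 5796$ ($h = 252 \left(- 2 \left(-4 - 6\right) + 3\right) = 252 \left(\left(-2\right) \left(-10\right) + 3\right) = 252 \left(20 + 3\right) = 252 \cdot 23 = 5796$)
$h \left(6 + \left(\left(-1\right) 6 \cdot 4 + \left(-15 - 43\right) \left(-37 + 24\right)\right)\right) = 5796 \left(6 + \left(\left(-1\right) 6 \cdot 4 + \left(-15 - 43\right) \left(-37 + 24\right)\right)\right) = 5796 \left(6 - -730\right) = 5796 \left(6 + \left(-24 + 754\right)\right) = 5796 \left(6 + 730\right) = 5796 \cdot 736 = 4265856$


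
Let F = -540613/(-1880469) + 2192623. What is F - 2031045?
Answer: 303842960695/1880469 ≈ 1.6158e+5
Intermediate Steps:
F = 4123160120800/1880469 (F = -540613*(-1/1880469) + 2192623 = 540613/1880469 + 2192623 = 4123160120800/1880469 ≈ 2.1926e+6)
F - 2031045 = 4123160120800/1880469 - 2031045 = 303842960695/1880469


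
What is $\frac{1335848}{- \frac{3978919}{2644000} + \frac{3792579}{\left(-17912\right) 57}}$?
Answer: $- \frac{150254051026592000}{587082979679} \approx -2.5593 \cdot 10^{5}$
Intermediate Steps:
$\frac{1335848}{- \frac{3978919}{2644000} + \frac{3792579}{\left(-17912\right) 57}} = \frac{1335848}{\left(-3978919\right) \frac{1}{2644000} + \frac{3792579}{-1020984}} = \frac{1335848}{- \frac{3978919}{2644000} + 3792579 \left(- \frac{1}{1020984}\right)} = \frac{1335848}{- \frac{3978919}{2644000} - \frac{1264193}{340328}} = \frac{1335848}{- \frac{587082979679}{112478404000}} = 1335848 \left(- \frac{112478404000}{587082979679}\right) = - \frac{150254051026592000}{587082979679}$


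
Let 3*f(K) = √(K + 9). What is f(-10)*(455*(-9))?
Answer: -1365*I ≈ -1365.0*I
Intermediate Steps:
f(K) = √(9 + K)/3 (f(K) = √(K + 9)/3 = √(9 + K)/3)
f(-10)*(455*(-9)) = (√(9 - 10)/3)*(455*(-9)) = (√(-1)/3)*(-4095) = (I/3)*(-4095) = -1365*I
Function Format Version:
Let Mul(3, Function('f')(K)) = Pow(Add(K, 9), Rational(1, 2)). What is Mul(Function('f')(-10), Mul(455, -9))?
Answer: Mul(-1365, I) ≈ Mul(-1365.0, I)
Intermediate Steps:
Function('f')(K) = Mul(Rational(1, 3), Pow(Add(9, K), Rational(1, 2))) (Function('f')(K) = Mul(Rational(1, 3), Pow(Add(K, 9), Rational(1, 2))) = Mul(Rational(1, 3), Pow(Add(9, K), Rational(1, 2))))
Mul(Function('f')(-10), Mul(455, -9)) = Mul(Mul(Rational(1, 3), Pow(Add(9, -10), Rational(1, 2))), Mul(455, -9)) = Mul(Mul(Rational(1, 3), Pow(-1, Rational(1, 2))), -4095) = Mul(Mul(Rational(1, 3), I), -4095) = Mul(-1365, I)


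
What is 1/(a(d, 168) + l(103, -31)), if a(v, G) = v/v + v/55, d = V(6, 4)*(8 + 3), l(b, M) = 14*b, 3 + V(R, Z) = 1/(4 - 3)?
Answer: 5/7213 ≈ 0.00069319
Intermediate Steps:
V(R, Z) = -2 (V(R, Z) = -3 + 1/(4 - 3) = -3 + 1/1 = -3 + 1 = -2)
d = -22 (d = -2*(8 + 3) = -2*11 = -22)
a(v, G) = 1 + v/55 (a(v, G) = 1 + v*(1/55) = 1 + v/55)
1/(a(d, 168) + l(103, -31)) = 1/((1 + (1/55)*(-22)) + 14*103) = 1/((1 - ⅖) + 1442) = 1/(⅗ + 1442) = 1/(7213/5) = 5/7213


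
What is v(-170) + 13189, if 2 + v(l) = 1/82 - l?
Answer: 1095275/82 ≈ 13357.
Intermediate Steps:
v(l) = -163/82 - l (v(l) = -2 + (1/82 - l) = -163/82 - l)
v(-170) + 13189 = (-163/82 - 1*(-170)) + 13189 = (-163/82 + 170) + 13189 = 13777/82 + 13189 = 1095275/82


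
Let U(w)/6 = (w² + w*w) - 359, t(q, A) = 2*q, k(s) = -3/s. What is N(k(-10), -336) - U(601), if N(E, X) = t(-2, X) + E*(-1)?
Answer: -43322623/10 ≈ -4.3323e+6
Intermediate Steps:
N(E, X) = -4 - E (N(E, X) = 2*(-2) + E*(-1) = -4 - E)
U(w) = -2154 + 12*w² (U(w) = 6*((w² + w*w) - 359) = 6*((w² + w²) - 359) = 6*(2*w² - 359) = 6*(-359 + 2*w²) = -2154 + 12*w²)
N(k(-10), -336) - U(601) = (-4 - (-3)/(-10)) - (-2154 + 12*601²) = (-4 - (-3)*(-1)/10) - (-2154 + 12*361201) = (-4 - 1*3/10) - (-2154 + 4334412) = (-4 - 3/10) - 1*4332258 = -43/10 - 4332258 = -43322623/10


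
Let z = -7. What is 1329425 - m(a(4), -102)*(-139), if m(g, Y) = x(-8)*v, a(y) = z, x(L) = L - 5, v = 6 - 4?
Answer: 1325811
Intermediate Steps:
v = 2
x(L) = -5 + L
a(y) = -7
m(g, Y) = -26 (m(g, Y) = (-5 - 8)*2 = -13*2 = -26)
1329425 - m(a(4), -102)*(-139) = 1329425 - (-26)*(-139) = 1329425 - 1*3614 = 1329425 - 3614 = 1325811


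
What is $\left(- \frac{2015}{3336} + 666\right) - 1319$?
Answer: $- \frac{2180423}{3336} \approx -653.6$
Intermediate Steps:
$\left(- \frac{2015}{3336} + 666\right) - 1319 = \frac{2219761}{3336} - 1319 = - \frac{2180423}{3336}$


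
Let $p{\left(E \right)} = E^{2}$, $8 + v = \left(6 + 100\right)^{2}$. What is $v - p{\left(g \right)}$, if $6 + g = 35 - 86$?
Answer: $7979$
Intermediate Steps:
$g = -57$ ($g = -6 + \left(35 - 86\right) = -6 - 51 = -57$)
$v = 11228$ ($v = -8 + \left(6 + 100\right)^{2} = -8 + 106^{2} = -8 + 11236 = 11228$)
$v - p{\left(g \right)} = 11228 - \left(-57\right)^{2} = 11228 - 3249 = 7979$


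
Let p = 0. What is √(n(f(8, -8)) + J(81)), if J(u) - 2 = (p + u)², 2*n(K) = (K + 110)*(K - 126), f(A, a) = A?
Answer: I*√399 ≈ 19.975*I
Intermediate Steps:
n(K) = (-126 + K)*(110 + K)/2 (n(K) = ((K + 110)*(K - 126))/2 = ((110 + K)*(-126 + K))/2 = ((-126 + K)*(110 + K))/2 = (-126 + K)*(110 + K)/2)
J(u) = 2 + u² (J(u) = 2 + (0 + u)² = 2 + u²)
√(n(f(8, -8)) + J(81)) = √((-6930 + (½)*8² - 8*8) + (2 + 81²)) = √((-6930 + (½)*64 - 64) + (2 + 6561)) = √((-6930 + 32 - 64) + 6563) = √(-6962 + 6563) = √(-399) = I*√399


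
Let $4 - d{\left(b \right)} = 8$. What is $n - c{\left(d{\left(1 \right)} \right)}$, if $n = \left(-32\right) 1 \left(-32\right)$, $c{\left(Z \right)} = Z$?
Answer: $1028$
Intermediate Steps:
$d{\left(b \right)} = -4$ ($d{\left(b \right)} = 4 - 8 = -4$)
$n = 1024$ ($n = \left(-32\right) \left(-32\right) = 1024$)
$n - c{\left(d{\left(1 \right)} \right)} = 1024 - -4 = 1024 + 4 = 1028$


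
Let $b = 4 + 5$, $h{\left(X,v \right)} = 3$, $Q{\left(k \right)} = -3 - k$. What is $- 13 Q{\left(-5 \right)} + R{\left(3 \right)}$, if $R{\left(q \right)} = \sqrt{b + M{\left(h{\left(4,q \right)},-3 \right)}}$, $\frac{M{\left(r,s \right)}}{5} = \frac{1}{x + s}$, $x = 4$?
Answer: $-26 + \sqrt{14} \approx -22.258$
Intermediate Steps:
$b = 9$
$M{\left(r,s \right)} = \frac{5}{4 + s}$
$R{\left(q \right)} = \sqrt{14}$ ($R{\left(q \right)} = \sqrt{9 + \frac{5}{4 - 3}} = \sqrt{9 + \frac{5}{1}} = \sqrt{9 + 5 \cdot 1} = \sqrt{9 + 5} = \sqrt{14}$)
$- 13 Q{\left(-5 \right)} + R{\left(3 \right)} = - 13 \left(-3 - -5\right) + \sqrt{14} = - 13 \left(-3 + 5\right) + \sqrt{14} = \left(-13\right) 2 + \sqrt{14} = -26 + \sqrt{14}$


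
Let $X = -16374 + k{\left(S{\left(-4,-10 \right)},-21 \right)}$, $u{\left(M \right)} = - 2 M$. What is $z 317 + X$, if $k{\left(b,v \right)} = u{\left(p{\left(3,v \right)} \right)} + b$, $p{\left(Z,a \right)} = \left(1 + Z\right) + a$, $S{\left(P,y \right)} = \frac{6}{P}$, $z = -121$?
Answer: $- \frac{109397}{2} \approx -54699.0$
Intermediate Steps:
$p{\left(Z,a \right)} = 1 + Z + a$
$k{\left(b,v \right)} = -8 + b - 2 v$ ($k{\left(b,v \right)} = - 2 \left(1 + 3 + v\right) + b = - 2 \left(4 + v\right) + b = \left(-8 - 2 v\right) + b = -8 + b - 2 v$)
$X = - \frac{32683}{2}$ ($X = -16374 - \left(-34 + \frac{3}{2}\right) = -16374 + \left(-8 + 6 \left(- \frac{1}{4}\right) + 42\right) = -16374 - - \frac{65}{2} = -16374 + \frac{65}{2} = - \frac{32683}{2} \approx -16342.0$)
$z 317 + X = \left(-121\right) 317 - \frac{32683}{2} = -38357 - \frac{32683}{2} = - \frac{109397}{2}$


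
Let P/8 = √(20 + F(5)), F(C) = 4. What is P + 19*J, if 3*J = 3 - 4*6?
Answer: -133 + 16*√6 ≈ -93.808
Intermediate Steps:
J = -7 (J = (3 - 4*6)/3 = (3 - 24)/3 = (⅓)*(-21) = -7)
P = 16*√6 (P = 8*√(20 + 4) = 8*√24 = 8*(2*√6) = 16*√6 ≈ 39.192)
P + 19*J = 16*√6 + 19*(-7) = 16*√6 - 133 = -133 + 16*√6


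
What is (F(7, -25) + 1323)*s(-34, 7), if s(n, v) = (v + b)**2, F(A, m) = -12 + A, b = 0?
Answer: 64582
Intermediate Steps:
s(n, v) = v**2 (s(n, v) = (v + 0)**2 = v**2)
(F(7, -25) + 1323)*s(-34, 7) = ((-12 + 7) + 1323)*7**2 = (-5 + 1323)*49 = 1318*49 = 64582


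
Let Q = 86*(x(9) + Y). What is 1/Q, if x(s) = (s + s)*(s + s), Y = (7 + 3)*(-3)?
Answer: 1/25284 ≈ 3.9551e-5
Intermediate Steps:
Y = -30 (Y = 10*(-3) = -30)
x(s) = 4*s**2 (x(s) = (2*s)*(2*s) = 4*s**2)
Q = 25284 (Q = 86*(4*9**2 - 30) = 86*(4*81 - 30) = 86*(324 - 30) = 86*294 = 25284)
1/Q = 1/25284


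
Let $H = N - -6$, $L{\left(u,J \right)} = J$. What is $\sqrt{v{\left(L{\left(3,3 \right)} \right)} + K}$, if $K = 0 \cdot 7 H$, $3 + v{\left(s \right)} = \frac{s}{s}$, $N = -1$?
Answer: $i \sqrt{2} \approx 1.4142 i$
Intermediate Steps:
$H = 5$ ($H = -1 - -6 = -1 + 6 = 5$)
$v{\left(s \right)} = -2$ ($v{\left(s \right)} = -3 + \frac{s}{s} = -3 + 1 = -2$)
$K = 0$ ($K = 0 \cdot 7 \cdot 5 = 0 \cdot 5 = 0$)
$\sqrt{v{\left(L{\left(3,3 \right)} \right)} + K} = \sqrt{-2 + 0} = \sqrt{-2} = i \sqrt{2}$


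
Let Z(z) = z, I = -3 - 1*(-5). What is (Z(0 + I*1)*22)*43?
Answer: 1892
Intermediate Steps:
I = 2 (I = -3 + 5 = 2)
(Z(0 + I*1)*22)*43 = ((0 + 2*1)*22)*43 = ((0 + 2)*22)*43 = (2*22)*43 = 44*43 = 1892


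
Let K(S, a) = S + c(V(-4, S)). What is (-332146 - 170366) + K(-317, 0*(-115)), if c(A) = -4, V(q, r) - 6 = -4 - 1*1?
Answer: -502833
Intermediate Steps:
V(q, r) = 1 (V(q, r) = 6 + (-4 - 1*1) = 6 + (-4 - 1) = 6 - 5 = 1)
K(S, a) = -4 + S (K(S, a) = S - 4 = -4 + S)
(-332146 - 170366) + K(-317, 0*(-115)) = (-332146 - 170366) + (-4 - 317) = -502512 - 321 = -502833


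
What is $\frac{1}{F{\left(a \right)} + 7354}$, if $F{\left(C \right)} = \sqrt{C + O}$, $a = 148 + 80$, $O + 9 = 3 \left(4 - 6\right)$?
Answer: $\frac{7354}{54081103} - \frac{\sqrt{213}}{54081103} \approx 0.00013571$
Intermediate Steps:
$O = -15$ ($O = -9 + 3 \left(4 - 6\right) = -9 + 3 \left(-2\right) = -9 - 6 = -15$)
$a = 228$
$F{\left(C \right)} = \sqrt{-15 + C}$ ($F{\left(C \right)} = \sqrt{C - 15} = \sqrt{-15 + C}$)
$\frac{1}{F{\left(a \right)} + 7354} = \frac{1}{\sqrt{-15 + 228} + 7354} = \frac{1}{\sqrt{213} + 7354} = \frac{1}{7354 + \sqrt{213}}$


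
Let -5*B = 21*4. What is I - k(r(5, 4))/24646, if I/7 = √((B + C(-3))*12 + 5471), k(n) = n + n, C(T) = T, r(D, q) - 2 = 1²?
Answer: -3/12323 + 7*√130835/5 ≈ 506.40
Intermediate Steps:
B = -84/5 (B = -21*4/5 = -⅕*84 = -84/5 ≈ -16.800)
r(D, q) = 3 (r(D, q) = 2 + 1² = 2 + 1 = 3)
k(n) = 2*n
I = 7*√130835/5 (I = 7*√((-84/5 - 3)*12 + 5471) = 7*√(-99/5*12 + 5471) = 7*√(-1188/5 + 5471) = 7*√(26167/5) = 7*(√130835/5) = 7*√130835/5 ≈ 506.40)
I - k(r(5, 4))/24646 = 7*√130835/5 - 2*3/24646 = 7*√130835/5 - 6/24646 = 7*√130835/5 - 1*3/12323 = 7*√130835/5 - 3/12323 = -3/12323 + 7*√130835/5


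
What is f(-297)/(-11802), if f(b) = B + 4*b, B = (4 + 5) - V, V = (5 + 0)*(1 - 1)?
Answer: 393/3934 ≈ 0.099898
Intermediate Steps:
V = 0 (V = 5*0 = 0)
B = 9 (B = (4 + 5) - 1*0 = 9 + 0 = 9)
f(b) = 9 + 4*b
f(-297)/(-11802) = (9 + 4*(-297))/(-11802) = (9 - 1188)*(-1/11802) = -1179*(-1/11802) = 393/3934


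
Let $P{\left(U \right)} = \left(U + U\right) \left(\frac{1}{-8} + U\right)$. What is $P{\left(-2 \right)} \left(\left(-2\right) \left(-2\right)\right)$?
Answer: $34$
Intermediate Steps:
$P{\left(U \right)} = 2 U \left(- \frac{1}{8} + U\right)$
$P{\left(-2 \right)} \left(\left(-2\right) \left(-2\right)\right) = \frac{1}{4} \left(-2\right) \left(-1 + 8 \left(-2\right)\right) \left(\left(-2\right) \left(-2\right)\right) = \frac{1}{4} \left(-2\right) \left(-1 - 16\right) 4 = \frac{1}{4} \left(-2\right) \left(-17\right) 4 = \frac{17}{2} \cdot 4 = 34$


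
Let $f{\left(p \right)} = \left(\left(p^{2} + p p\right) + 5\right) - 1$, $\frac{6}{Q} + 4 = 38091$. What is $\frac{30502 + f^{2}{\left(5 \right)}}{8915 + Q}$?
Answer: $\frac{1272791366}{339545611} \approx 3.7485$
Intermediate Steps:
$Q = \frac{6}{38087}$ ($Q = \frac{6}{-4 + 38091} = \frac{6}{38087} \approx 0.00015753$)
$f{\left(p \right)} = 4 + 2 p^{2}$ ($f{\left(p \right)} = \left(\left(p^{2} + p^{2}\right) + 5\right) - 1 = \left(2 p^{2} + 5\right) - 1 = \left(5 + 2 p^{2}\right) - 1 = 4 + 2 p^{2}$)
$\frac{30502 + f^{2}{\left(5 \right)}}{8915 + Q} = \frac{30502 + \left(4 + 2 \cdot 5^{2}\right)^{2}}{8915 + \frac{6}{38087}} = \frac{30502 + \left(4 + 2 \cdot 25\right)^{2}}{\frac{339545611}{38087}} = \left(30502 + \left(4 + 50\right)^{2}\right) \frac{38087}{339545611} = \left(30502 + 54^{2}\right) \frac{38087}{339545611} = \left(30502 + 2916\right) \frac{38087}{339545611} = 33418 \cdot \frac{38087}{339545611} = \frac{1272791366}{339545611}$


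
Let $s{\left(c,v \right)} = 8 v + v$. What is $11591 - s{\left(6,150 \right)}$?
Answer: $10241$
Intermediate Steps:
$s{\left(c,v \right)} = 9 v$
$11591 - s{\left(6,150 \right)} = 11591 - 9 \cdot 150 = 11591 - 1350 = 10241$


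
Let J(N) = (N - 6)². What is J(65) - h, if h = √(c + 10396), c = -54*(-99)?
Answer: 3481 - √15742 ≈ 3355.5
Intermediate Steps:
c = 5346
J(N) = (-6 + N)²
h = √15742 (h = √(5346 + 10396) = √15742 ≈ 125.47)
J(65) - h = (-6 + 65)² - √15742 = 59² - √15742 = 3481 - √15742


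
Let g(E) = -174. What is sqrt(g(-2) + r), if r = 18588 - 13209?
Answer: sqrt(5205) ≈ 72.146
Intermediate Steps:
r = 5379
sqrt(g(-2) + r) = sqrt(-174 + 5379) = sqrt(5205)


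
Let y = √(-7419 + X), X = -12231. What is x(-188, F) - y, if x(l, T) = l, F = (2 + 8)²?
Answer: -188 - 5*I*√786 ≈ -188.0 - 140.18*I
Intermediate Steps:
F = 100 (F = 10² = 100)
y = 5*I*√786 (y = √(-7419 - 12231) = √(-19650) = 5*I*√786 ≈ 140.18*I)
x(-188, F) - y = -188 - 5*I*√786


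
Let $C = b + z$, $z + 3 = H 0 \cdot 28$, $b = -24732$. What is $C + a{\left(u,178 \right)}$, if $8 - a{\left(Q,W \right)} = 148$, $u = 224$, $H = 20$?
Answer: $-24875$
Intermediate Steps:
$z = -3$ ($z = -3 + 20 \cdot 0 \cdot 28 = -3 + 0 \cdot 28 = -3 + 0 = -3$)
$a{\left(Q,W \right)} = -140$ ($a{\left(Q,W \right)} = 8 - 148 = -140$)
$C = -24735$ ($C = -24732 - 3 = -24735$)
$C + a{\left(u,178 \right)} = -24735 - 140 = -24875$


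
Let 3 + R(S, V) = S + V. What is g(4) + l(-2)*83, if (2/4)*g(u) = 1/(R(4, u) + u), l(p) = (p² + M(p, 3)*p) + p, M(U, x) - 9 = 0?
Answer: -11950/9 ≈ -1327.8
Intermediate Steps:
M(U, x) = 9 (M(U, x) = 9 + 0 = 9)
l(p) = p² + 10*p (l(p) = (p² + 9*p) + p = p² + 10*p)
R(S, V) = -3 + S + V (R(S, V) = -3 + (S + V) = -3 + S + V)
g(u) = 2/(1 + 2*u) (g(u) = 2/((-3 + 4 + u) + u) = 2/((1 + u) + u) = 2/(1 + 2*u))
g(4) + l(-2)*83 = 2/(1 + 2*4) - 2*(10 - 2)*83 = 2/(1 + 8) - 2*8*83 = 2/9 - 16*83 = 2*(⅑) - 1328 = 2/9 - 1328 = -11950/9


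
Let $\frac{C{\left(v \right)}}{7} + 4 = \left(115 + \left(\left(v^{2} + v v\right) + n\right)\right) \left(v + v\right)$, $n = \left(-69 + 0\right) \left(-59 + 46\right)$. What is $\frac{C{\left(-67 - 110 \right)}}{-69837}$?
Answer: $\frac{157774288}{69837} \approx 2259.2$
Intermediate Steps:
$n = 897$ ($n = \left(-69\right) \left(-13\right) = 897$)
$C{\left(v \right)} = -28 + 14 v \left(1012 + 2 v^{2}\right)$ ($C{\left(v \right)} = -28 + 7 \left(115 + \left(\left(v^{2} + v v\right) + 897\right)\right) \left(v + v\right) = -28 + 7 \left(115 + \left(\left(v^{2} + v^{2}\right) + 897\right)\right) 2 v = -28 + 7 \left(115 + \left(2 v^{2} + 897\right)\right) 2 v = -28 + 7 \left(115 + \left(897 + 2 v^{2}\right)\right) 2 v = -28 + 7 \left(1012 + 2 v^{2}\right) 2 v = -28 + 7 \cdot 2 v \left(1012 + 2 v^{2}\right) = -28 + 14 v \left(1012 + 2 v^{2}\right)$)
$\frac{C{\left(-67 - 110 \right)}}{-69837} = \frac{-28 + 28 \left(-67 - 110\right)^{3} + 14168 \left(-67 - 110\right)}{-69837} = \left(-28 + 28 \left(-177\right)^{3} + 14168 \left(-177\right)\right) \left(- \frac{1}{69837}\right) = \left(-28 + 28 \left(-5545233\right) - 2507736\right) \left(- \frac{1}{69837}\right) = \left(-28 - 155266524 - 2507736\right) \left(- \frac{1}{69837}\right) = \left(-157774288\right) \left(- \frac{1}{69837}\right) = \frac{157774288}{69837}$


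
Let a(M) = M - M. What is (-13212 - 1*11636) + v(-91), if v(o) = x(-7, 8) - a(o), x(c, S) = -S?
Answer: -24856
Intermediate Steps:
a(M) = 0
v(o) = -8 (v(o) = -1*8 - 1*0 = -8 + 0 = -8)
(-13212 - 1*11636) + v(-91) = (-13212 - 1*11636) - 8 = (-13212 - 11636) - 8 = -24848 - 8 = -24856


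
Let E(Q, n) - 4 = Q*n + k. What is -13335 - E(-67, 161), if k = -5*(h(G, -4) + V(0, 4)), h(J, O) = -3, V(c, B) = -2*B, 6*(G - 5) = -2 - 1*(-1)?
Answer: -2607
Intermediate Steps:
G = 29/6 (G = 5 + (-2 - 1*(-1))/6 = 5 + (-2 + 1)/6 = 5 + (1/6)*(-1) = 5 - 1/6 = 29/6 ≈ 4.8333)
k = 55 (k = -5*(-3 - 2*4) = -5*(-3 - 8) = -5*(-11) = 55)
E(Q, n) = 59 + Q*n (E(Q, n) = 4 + (Q*n + 55) = 4 + (55 + Q*n) = 59 + Q*n)
-13335 - E(-67, 161) = -13335 - (59 - 67*161) = -13335 - (59 - 10787) = -13335 - 1*(-10728) = -13335 + 10728 = -2607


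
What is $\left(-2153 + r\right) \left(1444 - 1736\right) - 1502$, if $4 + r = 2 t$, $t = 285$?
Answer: $461902$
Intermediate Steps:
$r = 566$ ($r = -4 + 2 \cdot 285 = -4 + 570 = 566$)
$\left(-2153 + r\right) \left(1444 - 1736\right) - 1502 = \left(-2153 + 566\right) \left(1444 - 1736\right) - 1502 = \left(-1587\right) \left(-292\right) - 1502 = 463404 - 1502 = 461902$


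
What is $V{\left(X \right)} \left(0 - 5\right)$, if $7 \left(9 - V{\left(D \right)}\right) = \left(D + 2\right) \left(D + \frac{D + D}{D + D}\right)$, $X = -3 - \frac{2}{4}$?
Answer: $- \frac{1185}{28} \approx -42.321$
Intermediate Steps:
$X = - \frac{7}{2}$ ($X = -3 - 2 \cdot \frac{1}{4} = -3 - \frac{1}{2} = - \frac{7}{2} \approx -3.5$)
$V{\left(D \right)} = 9 - \frac{\left(1 + D\right) \left(2 + D\right)}{7}$ ($V{\left(D \right)} = 9 - \frac{\left(D + 2\right) \left(D + \frac{D + D}{D + D}\right)}{7} = 9 - \frac{\left(2 + D\right) \left(D + \frac{2 D}{2 D}\right)}{7} = 9 - \frac{\left(2 + D\right) \left(D + 2 D \frac{1}{2 D}\right)}{7} = 9 - \frac{\left(2 + D\right) \left(D + 1\right)}{7} = 9 - \frac{\left(2 + D\right) \left(1 + D\right)}{7} = 9 - \frac{\left(1 + D\right) \left(2 + D\right)}{7}$)
$V{\left(X \right)} \left(0 - 5\right) = \left(\frac{61}{7} - - \frac{3}{2} - \frac{\left(- \frac{7}{2}\right)^{2}}{7}\right) \left(0 - 5\right) = \left(\frac{61}{7} + \frac{3}{2} - \frac{7}{4}\right) \left(-5\right) = \frac{237}{28} \left(-5\right) = - \frac{1185}{28}$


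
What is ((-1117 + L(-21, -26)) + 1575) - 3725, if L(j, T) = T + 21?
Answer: -3272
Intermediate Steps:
L(j, T) = 21 + T
((-1117 + L(-21, -26)) + 1575) - 3725 = ((-1117 + (21 - 26)) + 1575) - 3725 = ((-1117 - 5) + 1575) - 3725 = (-1122 + 1575) - 3725 = 453 - 3725 = -3272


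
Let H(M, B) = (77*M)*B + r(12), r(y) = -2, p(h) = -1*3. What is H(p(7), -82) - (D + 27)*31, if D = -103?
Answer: 21296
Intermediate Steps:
p(h) = -3
H(M, B) = -2 + 77*B*M (H(M, B) = (77*M)*B - 2 = 77*B*M - 2 = -2 + 77*B*M)
H(p(7), -82) - (D + 27)*31 = (-2 + 77*(-82)*(-3)) - (-103 + 27)*31 = (-2 + 18942) - (-76)*31 = 18940 - 1*(-2356) = 18940 + 2356 = 21296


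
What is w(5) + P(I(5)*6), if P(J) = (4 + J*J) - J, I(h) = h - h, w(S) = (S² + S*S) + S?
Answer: 59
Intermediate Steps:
w(S) = S + 2*S² (w(S) = (S² + S²) + S = 2*S² + S = S + 2*S²)
I(h) = 0
P(J) = 4 + J² - J (P(J) = (4 + J²) - J = 4 + J² - J)
w(5) + P(I(5)*6) = 5*(1 + 2*5) + (4 + (0*6)² - 0*6) = 5*(1 + 10) + (4 + 0² - 1*0) = 5*11 + (4 + 0 + 0) = 55 + 4 = 59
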